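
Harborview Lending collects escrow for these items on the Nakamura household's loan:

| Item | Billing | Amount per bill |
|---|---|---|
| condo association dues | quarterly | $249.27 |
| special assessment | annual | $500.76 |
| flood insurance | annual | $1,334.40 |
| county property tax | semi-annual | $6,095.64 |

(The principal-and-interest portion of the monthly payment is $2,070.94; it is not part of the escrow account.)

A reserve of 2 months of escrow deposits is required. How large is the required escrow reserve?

Condo association dues — $249.27 × 4 = $997.08 per year
Special assessment — $500.76 per year
Flood insurance — $1,334.40 per year
County property tax — $6,095.64 × 2 = $12,191.28 per year
Total annual escrow = $997.08 + $500.76 + $1,334.40 + $12,191.28 = $15,023.52
Monthly escrow = $15,023.52 ÷ 12 = $1,251.96
Required cushion = 2 × $1,251.96 = $2,503.92

$2,503.92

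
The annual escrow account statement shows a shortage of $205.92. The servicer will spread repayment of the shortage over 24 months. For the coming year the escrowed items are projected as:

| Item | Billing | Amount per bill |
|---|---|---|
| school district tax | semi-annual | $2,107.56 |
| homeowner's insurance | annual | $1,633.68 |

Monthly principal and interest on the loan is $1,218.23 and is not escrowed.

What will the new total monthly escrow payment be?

School district tax: $2,107.56 × 2 = $4,215.12/yr
Homeowner's insurance: $1,633.68/yr
Total annual escrow = $5,848.80
Per month = $5,848.80 / 12 = $487.40
Monthly shortage recovery: $205.92 / 24 = $8.58
New monthly escrow = $487.40 + $8.58 = $495.98

$495.98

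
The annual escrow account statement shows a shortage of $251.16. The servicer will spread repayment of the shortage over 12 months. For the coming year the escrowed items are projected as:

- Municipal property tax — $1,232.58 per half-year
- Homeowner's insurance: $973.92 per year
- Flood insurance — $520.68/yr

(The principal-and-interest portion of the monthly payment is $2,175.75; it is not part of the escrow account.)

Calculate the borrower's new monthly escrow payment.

Municipal property tax: $1,232.58 × 2 = $2,465.16
Homeowner's insurance: $973.92
Flood insurance: $520.68
Annual escrow total = $2,465.16 + $973.92 + $520.68 = $3,959.76
Per month = $3,959.76 / 12 = $329.98
Shortage spread = $251.16 ÷ 12 = $20.93/mo
New monthly escrow = $329.98 + $20.93 = $350.91

$350.91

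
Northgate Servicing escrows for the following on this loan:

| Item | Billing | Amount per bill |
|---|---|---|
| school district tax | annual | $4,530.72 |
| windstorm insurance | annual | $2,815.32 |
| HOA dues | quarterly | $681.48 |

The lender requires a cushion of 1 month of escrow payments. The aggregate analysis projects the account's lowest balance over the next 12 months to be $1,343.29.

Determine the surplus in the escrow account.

School district tax: $4,530.72 annually
Windstorm insurance: $2,815.32 annually
HOA dues: $681.48 × 4 = $2,725.92 annually
Annual escrow total = $10,071.96
Base monthly escrow = $10,071.96 ÷ 12 = $839.33
Required reserve = 1 × $839.33 = $839.33
Surplus = $1,343.29 − $839.33 = $503.96

$503.96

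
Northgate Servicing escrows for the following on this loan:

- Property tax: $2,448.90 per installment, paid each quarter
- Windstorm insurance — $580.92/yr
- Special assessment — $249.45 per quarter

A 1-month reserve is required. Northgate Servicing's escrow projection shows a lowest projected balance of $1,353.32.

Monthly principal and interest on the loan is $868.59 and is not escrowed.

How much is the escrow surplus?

$405.46

Property tax — $2,448.90 × 4 = $9,795.60/yr
Windstorm insurance — $580.92/yr
Special assessment — $249.45 × 4 = $997.80/yr
Total annual escrow = $9,795.60 + $580.92 + $997.80 = $11,374.32
Per month = $11,374.32 ÷ 12 = $947.86
Required reserve = 1 × $947.86 = $947.86
Surplus = $1,353.32 − $947.86 = $405.46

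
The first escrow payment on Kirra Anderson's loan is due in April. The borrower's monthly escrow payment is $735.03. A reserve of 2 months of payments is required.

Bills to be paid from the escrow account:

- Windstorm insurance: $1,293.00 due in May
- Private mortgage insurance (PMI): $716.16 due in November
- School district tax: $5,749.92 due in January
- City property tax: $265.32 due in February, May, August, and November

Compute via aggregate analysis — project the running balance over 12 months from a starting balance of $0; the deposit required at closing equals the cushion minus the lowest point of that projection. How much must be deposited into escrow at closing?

Cushion = 2 × $735.03 = $1,470.06
Trial balance (start $0, +$735.03 each month, − disbursements):
  Apr: +$735.03 → $735.03
  May: +$735.03 − $1,558.32 → -$88.26
  Jun: +$735.03 → $646.77
  Jul: +$735.03 → $1,381.80
  Aug: +$735.03 − $265.32 → $1,851.51
  Sep: +$735.03 → $2,586.54
  Oct: +$735.03 → $3,321.57
  Nov: +$735.03 − $981.48 → $3,075.12
  Dec: +$735.03 → $3,810.15
  Jan: +$735.03 − $5,749.92 → -$1,204.74
  Feb: +$735.03 − $265.32 → -$735.03
  Mar: +$735.03 → $0.00
Lowest trial balance = -$1,204.74 (Jan)
Initial deposit = cushion − low point = $1,470.06 − (-$1,204.74) = $2,674.80

$2,674.80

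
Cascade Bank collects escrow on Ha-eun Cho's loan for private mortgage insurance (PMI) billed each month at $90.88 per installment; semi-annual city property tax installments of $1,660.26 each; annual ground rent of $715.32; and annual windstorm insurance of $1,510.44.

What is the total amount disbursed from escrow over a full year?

Private mortgage insurance (PMI) — $90.88 × 12 = $1,090.56/yr
City property tax — $1,660.26 × 2 = $3,320.52/yr
Ground rent — $715.32/yr
Windstorm insurance — $1,510.44/yr
Total per year = $6,636.84

$6,636.84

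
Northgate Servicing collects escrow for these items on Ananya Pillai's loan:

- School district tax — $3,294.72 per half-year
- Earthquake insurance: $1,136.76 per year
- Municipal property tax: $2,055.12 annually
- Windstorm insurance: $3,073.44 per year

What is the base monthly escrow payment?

School district tax = $3,294.72 × 2 = $6,589.44
Earthquake insurance = $1,136.76
Municipal property tax = $2,055.12
Windstorm insurance = $3,073.44
Annual escrow total = $12,854.76
Monthly escrow = $12,854.76 / 12 = $1,071.23

$1,071.23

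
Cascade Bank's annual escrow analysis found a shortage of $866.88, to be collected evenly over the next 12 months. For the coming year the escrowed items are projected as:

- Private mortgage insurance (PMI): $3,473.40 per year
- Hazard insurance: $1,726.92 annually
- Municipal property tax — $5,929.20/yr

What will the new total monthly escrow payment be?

$999.70

Private mortgage insurance (PMI) = $3,473.40 per year
Hazard insurance = $1,726.92 per year
Municipal property tax = $5,929.20 per year
Total per year = $3,473.40 + $1,726.92 + $5,929.20 = $11,129.52
Base monthly escrow = $11,129.52 ÷ 12 = $927.46
Shortage per month = $866.88 ÷ 12 = $72.24
New monthly escrow = $927.46 + $72.24 = $999.70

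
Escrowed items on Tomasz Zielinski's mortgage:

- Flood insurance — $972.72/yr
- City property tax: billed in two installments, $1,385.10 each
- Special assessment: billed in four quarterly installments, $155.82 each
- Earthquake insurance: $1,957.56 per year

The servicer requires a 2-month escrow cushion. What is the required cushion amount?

$1,053.96

Flood insurance: $972.72
City property tax: $1,385.10 × 2 = $2,770.20
Special assessment: $155.82 × 4 = $623.28
Earthquake insurance: $1,957.56
Annual escrow total = $6,323.76
Monthly = $6,323.76 / 12 = $526.98
Required cushion = 2 × $526.98 = $1,053.96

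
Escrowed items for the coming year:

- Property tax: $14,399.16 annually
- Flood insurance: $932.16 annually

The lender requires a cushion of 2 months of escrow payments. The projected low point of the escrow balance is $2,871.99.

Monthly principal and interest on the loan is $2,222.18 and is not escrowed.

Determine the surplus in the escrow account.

$316.77

Property tax: $14,399.16/yr
Flood insurance: $932.16/yr
Total per year = $15,331.32
Base monthly escrow = $15,331.32 ÷ 12 = $1,277.61
Required cushion = 2 × $1,277.61 = $2,555.22
Excess over cushion: $2,871.99 − $2,555.22 = $316.77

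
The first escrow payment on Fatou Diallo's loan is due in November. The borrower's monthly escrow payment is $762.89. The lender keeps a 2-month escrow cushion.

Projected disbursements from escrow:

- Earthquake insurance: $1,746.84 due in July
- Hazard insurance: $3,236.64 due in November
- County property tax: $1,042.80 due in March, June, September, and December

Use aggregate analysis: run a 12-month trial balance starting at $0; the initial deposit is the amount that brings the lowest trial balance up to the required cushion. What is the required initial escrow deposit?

Cushion = 2 × $762.89 = $1,525.78
Trial balance (start $0, +$762.89 each month, − disbursements):
  Nov: +$762.89 − $3,236.64 → -$2,473.75
  Dec: +$762.89 − $1,042.80 → -$2,753.66
  Jan: +$762.89 → -$1,990.77
  Feb: +$762.89 → -$1,227.88
  Mar: +$762.89 − $1,042.80 → -$1,507.79
  Apr: +$762.89 → -$744.90
  May: +$762.89 → $17.99
  Jun: +$762.89 − $1,042.80 → -$261.92
  Jul: +$762.89 − $1,746.84 → -$1,245.87
  Aug: +$762.89 → -$482.98
  Sep: +$762.89 − $1,042.80 → -$762.89
  Oct: +$762.89 → $0.00
Lowest trial balance = -$2,753.66 (Dec)
Initial deposit = cushion − low point = $1,525.78 − (-$2,753.66) = $4,279.44

$4,279.44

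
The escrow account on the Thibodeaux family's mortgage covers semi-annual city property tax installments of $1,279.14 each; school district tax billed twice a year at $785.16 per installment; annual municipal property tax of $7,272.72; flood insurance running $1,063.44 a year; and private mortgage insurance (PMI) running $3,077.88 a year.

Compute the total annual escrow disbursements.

City property tax: $1,279.14 × 2 = $2,558.28/yr
School district tax: $785.16 × 2 = $1,570.32/yr
Municipal property tax: $7,272.72/yr
Flood insurance: $1,063.44/yr
Private mortgage insurance (PMI): $3,077.88/yr
Combined annual = $2,558.28 + $1,570.32 + $7,272.72 + $1,063.44 + $3,077.88 = $15,542.64

$15,542.64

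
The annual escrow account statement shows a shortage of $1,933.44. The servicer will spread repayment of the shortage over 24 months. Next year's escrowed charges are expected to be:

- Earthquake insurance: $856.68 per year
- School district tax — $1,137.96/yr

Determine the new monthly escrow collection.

Earthquake insurance — $856.68
School district tax — $1,137.96
Yearly total = $856.68 + $1,137.96 = $1,994.64
Monthly = $1,994.64 / 12 = $166.22
Shortage per month = $1,933.44 / 24 = $80.56
New monthly escrow = $166.22 + $80.56 = $246.78

$246.78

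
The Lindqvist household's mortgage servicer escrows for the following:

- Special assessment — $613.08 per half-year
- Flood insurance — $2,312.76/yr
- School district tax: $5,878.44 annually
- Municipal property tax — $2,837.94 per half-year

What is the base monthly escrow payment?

Special assessment = $613.08 × 2 = $1,226.16
Flood insurance = $2,312.76
School district tax = $5,878.44
Municipal property tax = $2,837.94 × 2 = $5,675.88
Total per year = $1,226.16 + $2,312.76 + $5,878.44 + $5,675.88 = $15,093.24
Base monthly escrow = $15,093.24 ÷ 12 = $1,257.77

$1,257.77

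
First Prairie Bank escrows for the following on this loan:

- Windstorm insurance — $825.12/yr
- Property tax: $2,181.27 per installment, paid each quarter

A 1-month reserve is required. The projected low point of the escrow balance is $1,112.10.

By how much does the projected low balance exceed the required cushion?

Windstorm insurance: $825.12 annually
Property tax: $2,181.27 × 4 = $8,725.08 annually
Total annual escrow = $825.12 + $8,725.08 = $9,550.20
Per month = $9,550.20 ÷ 12 = $795.85
Required reserve = 1 × $795.85 = $795.85
Surplus = $1,112.10 − $795.85 = $316.25

$316.25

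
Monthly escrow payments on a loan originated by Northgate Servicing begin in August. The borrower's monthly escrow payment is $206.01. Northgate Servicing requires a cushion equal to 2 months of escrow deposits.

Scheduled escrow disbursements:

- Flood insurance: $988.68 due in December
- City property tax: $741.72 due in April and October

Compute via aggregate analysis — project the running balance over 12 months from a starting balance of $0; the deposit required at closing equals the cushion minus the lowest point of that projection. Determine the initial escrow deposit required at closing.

$1,112.37

Cushion = 2 × $206.01 = $412.02
Trial balance (start $0, +$206.01 each month, − disbursements):
  Aug: +$206.01 → $206.01
  Sep: +$206.01 → $412.02
  Oct: +$206.01 − $741.72 → -$123.69
  Nov: +$206.01 → $82.32
  Dec: +$206.01 − $988.68 → -$700.35
  Jan: +$206.01 → -$494.34
  Feb: +$206.01 → -$288.33
  Mar: +$206.01 → -$82.32
  Apr: +$206.01 − $741.72 → -$618.03
  May: +$206.01 → -$412.02
  Jun: +$206.01 → -$206.01
  Jul: +$206.01 → $0.00
Lowest trial balance = -$700.35 (Dec)
Initial deposit = cushion − low point = $412.02 − (-$700.35) = $1,112.37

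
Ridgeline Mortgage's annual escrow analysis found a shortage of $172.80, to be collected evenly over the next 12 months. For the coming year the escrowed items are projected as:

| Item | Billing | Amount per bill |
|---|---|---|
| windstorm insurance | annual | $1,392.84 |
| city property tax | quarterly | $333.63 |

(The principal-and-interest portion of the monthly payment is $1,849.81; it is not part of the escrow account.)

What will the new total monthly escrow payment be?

$241.68

Windstorm insurance — $1,392.84 annually
City property tax — $333.63 × 4 = $1,334.52 annually
Total per year = $1,392.84 + $1,334.52 = $2,727.36
Per month = $2,727.36 / 12 = $227.28
Shortage spread = $172.80 / 12 = $14.40/mo
New monthly escrow = $227.28 + $14.40 = $241.68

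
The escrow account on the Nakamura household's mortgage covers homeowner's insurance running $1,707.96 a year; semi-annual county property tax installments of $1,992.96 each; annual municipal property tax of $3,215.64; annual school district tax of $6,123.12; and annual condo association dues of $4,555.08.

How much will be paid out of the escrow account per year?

Homeowner's insurance = $1,707.96 annually
County property tax = $1,992.96 × 2 = $3,985.92 annually
Municipal property tax = $3,215.64 annually
School district tax = $6,123.12 annually
Condo association dues = $4,555.08 annually
Yearly total = $19,587.72

$19,587.72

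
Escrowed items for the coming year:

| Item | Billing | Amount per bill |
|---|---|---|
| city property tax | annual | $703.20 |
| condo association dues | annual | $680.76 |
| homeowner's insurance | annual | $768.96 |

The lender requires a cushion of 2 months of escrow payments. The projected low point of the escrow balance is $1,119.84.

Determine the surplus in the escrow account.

$761.02

City property tax: $703.20/yr
Condo association dues: $680.76/yr
Homeowner's insurance: $768.96/yr
Yearly total = $703.20 + $680.76 + $768.96 = $2,152.92
Monthly escrow = $2,152.92 / 12 = $179.41
Required reserve = 2 × $179.41 = $358.82
Surplus = $1,119.84 − $358.82 = $761.02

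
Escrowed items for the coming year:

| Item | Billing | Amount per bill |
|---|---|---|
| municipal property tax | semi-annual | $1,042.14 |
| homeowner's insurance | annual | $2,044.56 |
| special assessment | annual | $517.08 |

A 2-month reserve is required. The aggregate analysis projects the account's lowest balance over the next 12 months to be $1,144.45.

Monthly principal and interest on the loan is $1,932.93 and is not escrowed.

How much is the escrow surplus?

Municipal property tax — $1,042.14 × 2 = $2,084.28 annually
Homeowner's insurance — $2,044.56 annually
Special assessment — $517.08 annually
Combined annual = $4,645.92
Per month = $4,645.92 ÷ 12 = $387.16
Cushion = 2 × $387.16 = $774.32
Surplus = $1,144.45 − $774.32 = $370.13

$370.13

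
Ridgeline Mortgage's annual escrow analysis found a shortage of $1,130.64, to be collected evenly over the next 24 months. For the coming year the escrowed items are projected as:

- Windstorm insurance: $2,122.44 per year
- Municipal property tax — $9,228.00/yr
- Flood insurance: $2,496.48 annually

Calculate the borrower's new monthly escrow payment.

Windstorm insurance: $2,122.44/yr
Municipal property tax: $9,228.00/yr
Flood insurance: $2,496.48/yr
Yearly total = $13,846.92
Base monthly escrow = $13,846.92 / 12 = $1,153.91
Monthly shortage recovery: $1,130.64 / 24 = $47.11
Adjusted monthly = $1,153.91 + $47.11 = $1,201.02

$1,201.02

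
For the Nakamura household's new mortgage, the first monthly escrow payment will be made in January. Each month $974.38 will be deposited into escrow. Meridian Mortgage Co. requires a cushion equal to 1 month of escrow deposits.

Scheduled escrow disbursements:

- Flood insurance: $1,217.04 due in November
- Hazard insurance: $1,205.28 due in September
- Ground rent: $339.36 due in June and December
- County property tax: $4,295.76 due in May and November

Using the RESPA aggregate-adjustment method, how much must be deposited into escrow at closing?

$1,609.40

Cushion = 1 × $974.38 = $974.38
Trial balance (start $0, +$974.38 each month, − disbursements):
  Jan: +$974.38 → $974.38
  Feb: +$974.38 → $1,948.76
  Mar: +$974.38 → $2,923.14
  Apr: +$974.38 → $3,897.52
  May: +$974.38 − $4,295.76 → $576.14
  Jun: +$974.38 − $339.36 → $1,211.16
  Jul: +$974.38 → $2,185.54
  Aug: +$974.38 → $3,159.92
  Sep: +$974.38 − $1,205.28 → $2,929.02
  Oct: +$974.38 → $3,903.40
  Nov: +$974.38 − $5,512.80 → -$635.02
  Dec: +$974.38 − $339.36 → $0.00
Lowest trial balance = -$635.02 (Nov)
Initial deposit = cushion − low point = $974.38 − (-$635.02) = $1,609.40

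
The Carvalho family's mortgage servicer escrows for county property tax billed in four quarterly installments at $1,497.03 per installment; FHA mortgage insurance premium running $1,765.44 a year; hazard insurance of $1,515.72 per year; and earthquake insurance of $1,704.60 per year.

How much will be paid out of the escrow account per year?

County property tax — $1,497.03 × 4 = $5,988.12 per year
FHA mortgage insurance premium — $1,765.44 per year
Hazard insurance — $1,515.72 per year
Earthquake insurance — $1,704.60 per year
Annual escrow total = $5,988.12 + $1,765.44 + $1,515.72 + $1,704.60 = $10,973.88

$10,973.88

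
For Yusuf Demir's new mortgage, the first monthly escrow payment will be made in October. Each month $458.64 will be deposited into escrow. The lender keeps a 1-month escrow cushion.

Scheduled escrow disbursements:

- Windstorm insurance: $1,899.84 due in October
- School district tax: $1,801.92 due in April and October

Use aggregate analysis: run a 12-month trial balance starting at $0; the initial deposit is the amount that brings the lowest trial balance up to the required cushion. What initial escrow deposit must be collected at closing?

Cushion = 1 × $458.64 = $458.64
Trial balance (start $0, +$458.64 each month, − disbursements):
  Oct: +$458.64 − $3,701.76 → -$3,243.12
  Nov: +$458.64 → -$2,784.48
  Dec: +$458.64 → -$2,325.84
  Jan: +$458.64 → -$1,867.20
  Feb: +$458.64 → -$1,408.56
  Mar: +$458.64 → -$949.92
  Apr: +$458.64 − $1,801.92 → -$2,293.20
  May: +$458.64 → -$1,834.56
  Jun: +$458.64 → -$1,375.92
  Jul: +$458.64 → -$917.28
  Aug: +$458.64 → -$458.64
  Sep: +$458.64 → $0.00
Lowest trial balance = -$3,243.12 (Oct)
Initial deposit = cushion − low point = $458.64 − (-$3,243.12) = $3,701.76

$3,701.76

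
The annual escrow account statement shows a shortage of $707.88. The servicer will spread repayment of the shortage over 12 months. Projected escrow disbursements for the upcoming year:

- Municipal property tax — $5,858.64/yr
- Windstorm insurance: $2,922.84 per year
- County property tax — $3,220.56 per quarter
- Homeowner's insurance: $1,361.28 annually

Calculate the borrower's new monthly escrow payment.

$1,977.74

Municipal property tax: $5,858.64/yr
Windstorm insurance: $2,922.84/yr
County property tax: $3,220.56 × 4 = $12,882.24/yr
Homeowner's insurance: $1,361.28/yr
Total per year = $5,858.64 + $2,922.84 + $12,882.24 + $1,361.28 = $23,025.00
Per month = $23,025.00 ÷ 12 = $1,918.75
Shortage spread = $707.88 / 12 = $58.99/mo
Adjusted monthly = $1,918.75 + $58.99 = $1,977.74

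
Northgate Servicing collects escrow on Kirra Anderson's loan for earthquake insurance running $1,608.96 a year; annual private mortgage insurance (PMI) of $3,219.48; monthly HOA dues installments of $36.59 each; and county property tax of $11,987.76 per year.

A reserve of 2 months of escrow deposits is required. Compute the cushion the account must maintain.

$2,875.88

Earthquake insurance — $1,608.96
Private mortgage insurance (PMI) — $3,219.48
HOA dues — $36.59 × 12 = $439.08
County property tax — $11,987.76
Combined annual = $1,608.96 + $3,219.48 + $439.08 + $11,987.76 = $17,255.28
Monthly escrow = $17,255.28 / 12 = $1,437.94
Required cushion = 2 × $1,437.94 = $2,875.88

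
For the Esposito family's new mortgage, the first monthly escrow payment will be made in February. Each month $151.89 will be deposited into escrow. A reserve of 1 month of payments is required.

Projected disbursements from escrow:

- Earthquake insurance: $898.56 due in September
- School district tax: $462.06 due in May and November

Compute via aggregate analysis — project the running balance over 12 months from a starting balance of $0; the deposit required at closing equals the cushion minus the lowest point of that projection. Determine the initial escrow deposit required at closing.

Cushion = 1 × $151.89 = $151.89
Trial balance (start $0, +$151.89 each month, − disbursements):
  Feb: +$151.89 → $151.89
  Mar: +$151.89 → $303.78
  Apr: +$151.89 → $455.67
  May: +$151.89 − $462.06 → $145.50
  Jun: +$151.89 → $297.39
  Jul: +$151.89 → $449.28
  Aug: +$151.89 → $601.17
  Sep: +$151.89 − $898.56 → -$145.50
  Oct: +$151.89 → $6.39
  Nov: +$151.89 − $462.06 → -$303.78
  Dec: +$151.89 → -$151.89
  Jan: +$151.89 → $0.00
Lowest trial balance = -$303.78 (Nov)
Initial deposit = cushion − low point = $151.89 − (-$303.78) = $455.67

$455.67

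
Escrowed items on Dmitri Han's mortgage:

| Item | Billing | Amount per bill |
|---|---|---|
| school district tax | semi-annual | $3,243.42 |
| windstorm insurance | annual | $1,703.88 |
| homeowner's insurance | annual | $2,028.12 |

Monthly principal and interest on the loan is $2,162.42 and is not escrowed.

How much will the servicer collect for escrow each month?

School district tax: $3,243.42 × 2 = $6,486.84/yr
Windstorm insurance: $1,703.88/yr
Homeowner's insurance: $2,028.12/yr
Yearly total = $10,218.84
Base monthly escrow = $10,218.84 / 12 = $851.57

$851.57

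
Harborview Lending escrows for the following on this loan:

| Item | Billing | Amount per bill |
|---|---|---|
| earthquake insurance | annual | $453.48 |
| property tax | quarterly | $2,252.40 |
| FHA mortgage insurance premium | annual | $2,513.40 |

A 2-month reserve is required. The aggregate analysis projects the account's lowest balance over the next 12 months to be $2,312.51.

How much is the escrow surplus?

Earthquake insurance — $453.48 per year
Property tax — $2,252.40 × 4 = $9,009.60 per year
FHA mortgage insurance premium — $2,513.40 per year
Total annual escrow = $453.48 + $9,009.60 + $2,513.40 = $11,976.48
Monthly = $11,976.48 ÷ 12 = $998.04
Required cushion = 2 × $998.04 = $1,996.08
Surplus = $2,312.51 − $1,996.08 = $316.43

$316.43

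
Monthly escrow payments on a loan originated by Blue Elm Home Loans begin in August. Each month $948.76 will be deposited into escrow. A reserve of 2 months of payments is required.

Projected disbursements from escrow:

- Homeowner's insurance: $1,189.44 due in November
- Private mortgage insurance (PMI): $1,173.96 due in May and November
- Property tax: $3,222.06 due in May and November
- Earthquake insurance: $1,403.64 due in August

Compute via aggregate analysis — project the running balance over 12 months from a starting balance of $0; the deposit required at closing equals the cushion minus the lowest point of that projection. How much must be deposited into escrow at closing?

$5,091.58

Cushion = 2 × $948.76 = $1,897.52
Trial balance (start $0, +$948.76 each month, − disbursements):
  Aug: +$948.76 − $1,403.64 → -$454.88
  Sep: +$948.76 → $493.88
  Oct: +$948.76 → $1,442.64
  Nov: +$948.76 − $5,585.46 → -$3,194.06
  Dec: +$948.76 → -$2,245.30
  Jan: +$948.76 → -$1,296.54
  Feb: +$948.76 → -$347.78
  Mar: +$948.76 → $600.98
  Apr: +$948.76 → $1,549.74
  May: +$948.76 − $4,396.02 → -$1,897.52
  Jun: +$948.76 → -$948.76
  Jul: +$948.76 → $0.00
Lowest trial balance = -$3,194.06 (Nov)
Initial deposit = cushion − low point = $1,897.52 − (-$3,194.06) = $5,091.58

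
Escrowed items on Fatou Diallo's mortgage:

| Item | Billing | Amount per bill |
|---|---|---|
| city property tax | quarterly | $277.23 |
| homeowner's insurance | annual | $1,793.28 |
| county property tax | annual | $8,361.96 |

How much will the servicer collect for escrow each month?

City property tax = $277.23 × 4 = $1,108.92/yr
Homeowner's insurance = $1,793.28/yr
County property tax = $8,361.96/yr
Total annual escrow = $11,264.16
Monthly = $11,264.16 / 12 = $938.68

$938.68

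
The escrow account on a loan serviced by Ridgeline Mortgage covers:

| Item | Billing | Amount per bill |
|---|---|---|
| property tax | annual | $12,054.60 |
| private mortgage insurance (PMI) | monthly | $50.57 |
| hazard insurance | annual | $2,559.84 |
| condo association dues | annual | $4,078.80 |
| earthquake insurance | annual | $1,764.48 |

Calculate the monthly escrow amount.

Property tax: $12,054.60 per year
Private mortgage insurance (PMI): $50.57 × 12 = $606.84 per year
Hazard insurance: $2,559.84 per year
Condo association dues: $4,078.80 per year
Earthquake insurance: $1,764.48 per year
Total annual escrow = $12,054.60 + $606.84 + $2,559.84 + $4,078.80 + $1,764.48 = $21,064.56
Base monthly escrow = $21,064.56 / 12 = $1,755.38

$1,755.38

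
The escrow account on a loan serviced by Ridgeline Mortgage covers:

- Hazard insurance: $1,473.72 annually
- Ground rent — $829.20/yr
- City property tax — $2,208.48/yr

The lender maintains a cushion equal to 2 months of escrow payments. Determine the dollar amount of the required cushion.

Hazard insurance — $1,473.72
Ground rent — $829.20
City property tax — $2,208.48
Yearly total = $1,473.72 + $829.20 + $2,208.48 = $4,511.40
Monthly = $4,511.40 / 12 = $375.95
Required cushion = 2 × $375.95 = $751.90

$751.90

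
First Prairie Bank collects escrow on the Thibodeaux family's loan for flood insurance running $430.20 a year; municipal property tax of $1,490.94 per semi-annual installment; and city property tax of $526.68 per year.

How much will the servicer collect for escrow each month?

$328.23

Flood insurance — $430.20/yr
Municipal property tax — $1,490.94 × 2 = $2,981.88/yr
City property tax — $526.68/yr
Annual escrow total = $430.20 + $2,981.88 + $526.68 = $3,938.76
Monthly escrow = $3,938.76 / 12 = $328.23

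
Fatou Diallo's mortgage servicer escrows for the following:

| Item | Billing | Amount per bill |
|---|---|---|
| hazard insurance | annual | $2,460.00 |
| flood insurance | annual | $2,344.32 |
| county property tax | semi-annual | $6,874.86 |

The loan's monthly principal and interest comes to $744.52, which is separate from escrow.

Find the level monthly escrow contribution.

Hazard insurance: $2,460.00
Flood insurance: $2,344.32
County property tax: $6,874.86 × 2 = $13,749.72
Combined annual = $18,554.04
Per month = $18,554.04 / 12 = $1,546.17

$1,546.17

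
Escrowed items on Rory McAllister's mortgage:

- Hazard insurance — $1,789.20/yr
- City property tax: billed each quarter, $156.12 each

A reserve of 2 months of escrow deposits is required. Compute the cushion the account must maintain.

$402.28

Hazard insurance = $1,789.20 per year
City property tax = $156.12 × 4 = $624.48 per year
Yearly total = $2,413.68
Per month = $2,413.68 ÷ 12 = $201.14
Required cushion = 2 × $201.14 = $402.28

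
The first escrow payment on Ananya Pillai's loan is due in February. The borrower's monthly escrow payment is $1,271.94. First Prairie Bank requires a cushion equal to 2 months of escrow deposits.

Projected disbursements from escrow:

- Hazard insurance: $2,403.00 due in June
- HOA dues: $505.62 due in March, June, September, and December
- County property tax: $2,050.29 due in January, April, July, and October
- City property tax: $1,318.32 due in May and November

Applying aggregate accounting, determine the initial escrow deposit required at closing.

$3,745.38

Cushion = 2 × $1,271.94 = $2,543.88
Trial balance (start $0, +$1,271.94 each month, − disbursements):
  Feb: +$1,271.94 → $1,271.94
  Mar: +$1,271.94 − $505.62 → $2,038.26
  Apr: +$1,271.94 − $2,050.29 → $1,259.91
  May: +$1,271.94 − $1,318.32 → $1,213.53
  Jun: +$1,271.94 − $2,908.62 → -$423.15
  Jul: +$1,271.94 − $2,050.29 → -$1,201.50
  Aug: +$1,271.94 → $70.44
  Sep: +$1,271.94 − $505.62 → $836.76
  Oct: +$1,271.94 − $2,050.29 → $58.41
  Nov: +$1,271.94 − $1,318.32 → $12.03
  Dec: +$1,271.94 − $505.62 → $778.35
  Jan: +$1,271.94 − $2,050.29 → $0.00
Lowest trial balance = -$1,201.50 (Jul)
Initial deposit = cushion − low point = $2,543.88 − (-$1,201.50) = $3,745.38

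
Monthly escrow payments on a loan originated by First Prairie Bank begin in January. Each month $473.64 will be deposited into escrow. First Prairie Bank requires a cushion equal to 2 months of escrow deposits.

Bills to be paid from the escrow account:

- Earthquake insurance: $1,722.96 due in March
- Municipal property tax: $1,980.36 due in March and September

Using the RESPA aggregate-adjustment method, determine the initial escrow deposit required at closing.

$3,229.68

Cushion = 2 × $473.64 = $947.28
Trial balance (start $0, +$473.64 each month, − disbursements):
  Jan: +$473.64 → $473.64
  Feb: +$473.64 → $947.28
  Mar: +$473.64 − $3,703.32 → -$2,282.40
  Apr: +$473.64 → -$1,808.76
  May: +$473.64 → -$1,335.12
  Jun: +$473.64 → -$861.48
  Jul: +$473.64 → -$387.84
  Aug: +$473.64 → $85.80
  Sep: +$473.64 − $1,980.36 → -$1,420.92
  Oct: +$473.64 → -$947.28
  Nov: +$473.64 → -$473.64
  Dec: +$473.64 → $0.00
Lowest trial balance = -$2,282.40 (Mar)
Initial deposit = cushion − low point = $947.28 − (-$2,282.40) = $3,229.68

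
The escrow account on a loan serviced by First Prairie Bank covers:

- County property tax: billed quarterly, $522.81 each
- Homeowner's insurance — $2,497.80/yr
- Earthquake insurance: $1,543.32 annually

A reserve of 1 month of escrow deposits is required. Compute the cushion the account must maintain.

$511.03

County property tax: $522.81 × 4 = $2,091.24 annually
Homeowner's insurance: $2,497.80 annually
Earthquake insurance: $1,543.32 annually
Annual escrow total = $2,091.24 + $2,497.80 + $1,543.32 = $6,132.36
Per month = $6,132.36 ÷ 12 = $511.03
Reserve = 1 × $511.03 = $511.03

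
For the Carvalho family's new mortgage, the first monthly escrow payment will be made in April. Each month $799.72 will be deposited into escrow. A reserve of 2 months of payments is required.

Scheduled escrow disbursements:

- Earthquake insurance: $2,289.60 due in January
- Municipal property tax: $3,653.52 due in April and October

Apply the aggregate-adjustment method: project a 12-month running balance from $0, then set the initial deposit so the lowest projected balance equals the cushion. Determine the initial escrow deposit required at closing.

Cushion = 2 × $799.72 = $1,599.44
Trial balance (start $0, +$799.72 each month, − disbursements):
  Apr: +$799.72 − $3,653.52 → -$2,853.80
  May: +$799.72 → -$2,054.08
  Jun: +$799.72 → -$1,254.36
  Jul: +$799.72 → -$454.64
  Aug: +$799.72 → $345.08
  Sep: +$799.72 → $1,144.80
  Oct: +$799.72 − $3,653.52 → -$1,709.00
  Nov: +$799.72 → -$909.28
  Dec: +$799.72 → -$109.56
  Jan: +$799.72 − $2,289.60 → -$1,599.44
  Feb: +$799.72 → -$799.72
  Mar: +$799.72 → $0.00
Lowest trial balance = -$2,853.80 (Apr)
Initial deposit = cushion − low point = $1,599.44 − (-$2,853.80) = $4,453.24

$4,453.24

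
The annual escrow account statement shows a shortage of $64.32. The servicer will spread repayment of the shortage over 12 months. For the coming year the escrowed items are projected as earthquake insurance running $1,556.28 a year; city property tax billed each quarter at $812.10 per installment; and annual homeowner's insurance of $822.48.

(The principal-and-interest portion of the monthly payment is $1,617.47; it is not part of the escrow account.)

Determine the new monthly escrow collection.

Earthquake insurance: $1,556.28 annually
City property tax: $812.10 × 4 = $3,248.40 annually
Homeowner's insurance: $822.48 annually
Annual escrow total = $1,556.28 + $3,248.40 + $822.48 = $5,627.16
Monthly escrow = $5,627.16 ÷ 12 = $468.93
Monthly shortage recovery: $64.32 / 12 = $5.36
Adjusted monthly = $468.93 + $5.36 = $474.29

$474.29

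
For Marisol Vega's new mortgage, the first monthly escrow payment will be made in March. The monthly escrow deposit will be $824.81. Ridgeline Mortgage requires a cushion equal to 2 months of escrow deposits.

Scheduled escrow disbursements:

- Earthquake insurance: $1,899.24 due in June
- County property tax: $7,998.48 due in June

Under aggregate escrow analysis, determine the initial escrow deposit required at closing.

$8,248.10

Cushion = 2 × $824.81 = $1,649.62
Trial balance (start $0, +$824.81 each month, − disbursements):
  Mar: +$824.81 → $824.81
  Apr: +$824.81 → $1,649.62
  May: +$824.81 → $2,474.43
  Jun: +$824.81 − $9,897.72 → -$6,598.48
  Jul: +$824.81 → -$5,773.67
  Aug: +$824.81 → -$4,948.86
  Sep: +$824.81 → -$4,124.05
  Oct: +$824.81 → -$3,299.24
  Nov: +$824.81 → -$2,474.43
  Dec: +$824.81 → -$1,649.62
  Jan: +$824.81 → -$824.81
  Feb: +$824.81 → $0.00
Lowest trial balance = -$6,598.48 (Jun)
Initial deposit = cushion − low point = $1,649.62 − (-$6,598.48) = $8,248.10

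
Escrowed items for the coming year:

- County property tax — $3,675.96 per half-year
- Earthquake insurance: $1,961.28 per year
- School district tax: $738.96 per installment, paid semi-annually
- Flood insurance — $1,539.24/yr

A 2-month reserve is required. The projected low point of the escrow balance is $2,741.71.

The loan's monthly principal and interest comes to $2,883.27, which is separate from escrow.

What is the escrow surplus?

County property tax — $3,675.96 × 2 = $7,351.92 annually
Earthquake insurance — $1,961.28 annually
School district tax — $738.96 × 2 = $1,477.92 annually
Flood insurance — $1,539.24 annually
Combined annual = $12,330.36
Monthly = $12,330.36 / 12 = $1,027.53
Cushion = 2 × $1,027.53 = $2,055.06
Excess over cushion: $2,741.71 − $2,055.06 = $686.65

$686.65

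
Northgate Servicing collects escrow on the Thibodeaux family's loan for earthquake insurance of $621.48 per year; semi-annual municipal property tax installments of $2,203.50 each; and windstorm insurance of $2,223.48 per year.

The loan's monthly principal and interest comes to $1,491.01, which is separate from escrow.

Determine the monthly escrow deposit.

Earthquake insurance — $621.48 per year
Municipal property tax — $2,203.50 × 2 = $4,407.00 per year
Windstorm insurance — $2,223.48 per year
Combined annual = $7,251.96
Monthly = $7,251.96 / 12 = $604.33

$604.33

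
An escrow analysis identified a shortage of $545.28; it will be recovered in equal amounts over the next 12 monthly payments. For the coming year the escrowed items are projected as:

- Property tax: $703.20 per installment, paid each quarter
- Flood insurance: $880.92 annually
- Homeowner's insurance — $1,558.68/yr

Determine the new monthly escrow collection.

$483.14

Property tax = $703.20 × 4 = $2,812.80 per year
Flood insurance = $880.92 per year
Homeowner's insurance = $1,558.68 per year
Yearly total = $2,812.80 + $880.92 + $1,558.68 = $5,252.40
Per month = $5,252.40 / 12 = $437.70
Shortage spread = $545.28 / 12 = $45.44/mo
Adjusted monthly = $437.70 + $45.44 = $483.14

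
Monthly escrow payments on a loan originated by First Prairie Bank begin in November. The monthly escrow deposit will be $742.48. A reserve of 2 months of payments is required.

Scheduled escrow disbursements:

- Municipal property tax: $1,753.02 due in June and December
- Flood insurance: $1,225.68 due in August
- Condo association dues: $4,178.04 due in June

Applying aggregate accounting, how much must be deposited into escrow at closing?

Cushion = 2 × $742.48 = $1,484.96
Trial balance (start $0, +$742.48 each month, − disbursements):
  Nov: +$742.48 → $742.48
  Dec: +$742.48 − $1,753.02 → -$268.06
  Jan: +$742.48 → $474.42
  Feb: +$742.48 → $1,216.90
  Mar: +$742.48 → $1,959.38
  Apr: +$742.48 → $2,701.86
  May: +$742.48 → $3,444.34
  Jun: +$742.48 − $5,931.06 → -$1,744.24
  Jul: +$742.48 → -$1,001.76
  Aug: +$742.48 − $1,225.68 → -$1,484.96
  Sep: +$742.48 → -$742.48
  Oct: +$742.48 → $0.00
Lowest trial balance = -$1,744.24 (Jun)
Initial deposit = cushion − low point = $1,484.96 − (-$1,744.24) = $3,229.20

$3,229.20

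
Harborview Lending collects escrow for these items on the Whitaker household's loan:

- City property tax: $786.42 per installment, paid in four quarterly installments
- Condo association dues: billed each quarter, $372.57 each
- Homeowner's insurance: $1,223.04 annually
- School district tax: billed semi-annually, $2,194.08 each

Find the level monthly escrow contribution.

City property tax — $786.42 × 4 = $3,145.68 per year
Condo association dues — $372.57 × 4 = $1,490.28 per year
Homeowner's insurance — $1,223.04 per year
School district tax — $2,194.08 × 2 = $4,388.16 per year
Total per year = $3,145.68 + $1,490.28 + $1,223.04 + $4,388.16 = $10,247.16
Base monthly escrow = $10,247.16 ÷ 12 = $853.93

$853.93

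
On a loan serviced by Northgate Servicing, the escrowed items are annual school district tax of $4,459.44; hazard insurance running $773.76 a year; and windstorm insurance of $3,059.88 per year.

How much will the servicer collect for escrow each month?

School district tax = $4,459.44/yr
Hazard insurance = $773.76/yr
Windstorm insurance = $3,059.88/yr
Total annual escrow = $8,293.08
Monthly = $8,293.08 / 12 = $691.09

$691.09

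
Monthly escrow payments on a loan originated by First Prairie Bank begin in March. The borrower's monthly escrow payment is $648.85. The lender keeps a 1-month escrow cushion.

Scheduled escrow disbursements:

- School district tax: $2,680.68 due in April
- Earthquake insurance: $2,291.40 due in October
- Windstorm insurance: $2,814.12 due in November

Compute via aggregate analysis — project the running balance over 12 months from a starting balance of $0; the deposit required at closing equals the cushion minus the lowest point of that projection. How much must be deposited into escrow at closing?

Cushion = 1 × $648.85 = $648.85
Trial balance (start $0, +$648.85 each month, − disbursements):
  Mar: +$648.85 → $648.85
  Apr: +$648.85 − $2,680.68 → -$1,382.98
  May: +$648.85 → -$734.13
  Jun: +$648.85 → -$85.28
  Jul: +$648.85 → $563.57
  Aug: +$648.85 → $1,212.42
  Sep: +$648.85 → $1,861.27
  Oct: +$648.85 − $2,291.40 → $218.72
  Nov: +$648.85 − $2,814.12 → -$1,946.55
  Dec: +$648.85 → -$1,297.70
  Jan: +$648.85 → -$648.85
  Feb: +$648.85 → $0.00
Lowest trial balance = -$1,946.55 (Nov)
Initial deposit = cushion − low point = $648.85 − (-$1,946.55) = $2,595.40

$2,595.40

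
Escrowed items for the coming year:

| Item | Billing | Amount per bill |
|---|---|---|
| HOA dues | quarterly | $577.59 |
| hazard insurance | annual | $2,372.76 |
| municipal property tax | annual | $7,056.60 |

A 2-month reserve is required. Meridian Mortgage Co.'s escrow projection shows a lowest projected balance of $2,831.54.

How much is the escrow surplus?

HOA dues — $577.59 × 4 = $2,310.36 annually
Hazard insurance — $2,372.76 annually
Municipal property tax — $7,056.60 annually
Total annual escrow = $2,310.36 + $2,372.76 + $7,056.60 = $11,739.72
Monthly = $11,739.72 / 12 = $978.31
Required cushion = 2 × $978.31 = $1,956.62
Surplus = $2,831.54 − $1,956.62 = $874.92

$874.92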